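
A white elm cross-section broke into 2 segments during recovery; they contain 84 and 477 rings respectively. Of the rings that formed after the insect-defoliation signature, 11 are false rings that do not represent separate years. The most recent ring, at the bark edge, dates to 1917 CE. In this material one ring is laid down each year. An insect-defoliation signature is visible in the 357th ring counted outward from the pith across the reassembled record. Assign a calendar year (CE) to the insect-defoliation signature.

Total rings = 84 + 477 = 561.
The insect-defoliation signature sits at ring 357 from the pith, so 561 − 357 = 204 rings formed after it.
Removing the 11 false rings leaves 204 − 11 = 193 true rings beyond the insect-defoliation signature.
1917 − 193 = 1724 CE.

1724 CE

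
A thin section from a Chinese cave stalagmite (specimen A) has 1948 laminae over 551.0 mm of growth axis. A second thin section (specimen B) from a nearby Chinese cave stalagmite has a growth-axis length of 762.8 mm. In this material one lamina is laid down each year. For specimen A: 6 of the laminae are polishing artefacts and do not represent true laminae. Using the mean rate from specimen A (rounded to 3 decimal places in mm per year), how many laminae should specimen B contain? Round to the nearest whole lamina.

2686 laminae

Specimen A: adjusted count: 1948 − 6 = 1942 laminae.
A: Mean rate = 551.0 mm / 1942 years ≈ 0.284 mm/year.
Specimen B: 762.8 mm / 0.284 mm per year = 2685.92 years ≈ 2686 laminae.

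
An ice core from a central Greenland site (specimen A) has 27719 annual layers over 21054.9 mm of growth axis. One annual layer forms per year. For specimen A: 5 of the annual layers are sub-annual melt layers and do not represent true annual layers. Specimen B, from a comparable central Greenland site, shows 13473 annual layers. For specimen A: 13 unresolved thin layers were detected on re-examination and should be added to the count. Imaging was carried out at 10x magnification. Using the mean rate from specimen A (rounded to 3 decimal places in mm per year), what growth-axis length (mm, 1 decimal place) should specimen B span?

10226.0 mm

Specimen A: after corrections the count is 27719 − 5 + 13 = 27727 annual layers.
A: Extension rate ≈ 21054.9 / 27727 = 0.759 mm/year.
B's length ≈ 0.759 × 13473 = 10226.0 mm.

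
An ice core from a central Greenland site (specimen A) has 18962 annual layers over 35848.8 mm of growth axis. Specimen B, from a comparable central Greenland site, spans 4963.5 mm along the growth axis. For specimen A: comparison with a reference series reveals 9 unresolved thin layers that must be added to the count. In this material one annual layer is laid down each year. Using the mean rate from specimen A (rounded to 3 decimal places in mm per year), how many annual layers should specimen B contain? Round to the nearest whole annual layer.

2626 annual layers

Specimen A: true annual layer count = 18962 + 9 = 18971.
A: Extension rate ≈ 35848.8 / 18971 = 1.890 mm/year.
B spans 4963.5 / 1.890 = 2626.19 years ≈ 2626 annual layers.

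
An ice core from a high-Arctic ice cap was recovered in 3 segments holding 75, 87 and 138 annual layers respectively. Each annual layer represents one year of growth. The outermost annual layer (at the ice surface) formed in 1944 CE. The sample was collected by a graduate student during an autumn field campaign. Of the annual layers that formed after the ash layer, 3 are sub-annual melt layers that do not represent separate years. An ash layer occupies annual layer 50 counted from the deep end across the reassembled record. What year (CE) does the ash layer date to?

1697 CE

Total annual layers = 75 + 87 + 138 = 300.
300 − 50 = 250 annual layers lie beyond the ash layer toward the ice surface.
Excluding 3 false annual layers: 250 − 3 = 247.
1944 − 247 = 1697 CE.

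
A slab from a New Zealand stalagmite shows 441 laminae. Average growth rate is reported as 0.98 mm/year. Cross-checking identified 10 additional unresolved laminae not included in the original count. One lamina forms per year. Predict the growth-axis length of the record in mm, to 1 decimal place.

442.0 mm

Adjusted count: 441 + 10 = 451 laminae.
451 years at 0.98 mm/year gives 0.98 × 451 = 442.0 mm.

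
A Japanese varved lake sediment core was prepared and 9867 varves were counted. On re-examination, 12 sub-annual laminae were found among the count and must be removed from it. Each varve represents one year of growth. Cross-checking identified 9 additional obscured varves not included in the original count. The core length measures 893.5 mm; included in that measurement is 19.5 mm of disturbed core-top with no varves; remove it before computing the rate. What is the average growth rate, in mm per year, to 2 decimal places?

0.09 mm per year

Adjusted count: 9867 − 12 + 9 = 9864 varves.
The growth record spans 893.5 − 19.5 = 874.0 mm.
Mean rate = 874.0 mm / 9864 years ≈ 0.09 mm per year.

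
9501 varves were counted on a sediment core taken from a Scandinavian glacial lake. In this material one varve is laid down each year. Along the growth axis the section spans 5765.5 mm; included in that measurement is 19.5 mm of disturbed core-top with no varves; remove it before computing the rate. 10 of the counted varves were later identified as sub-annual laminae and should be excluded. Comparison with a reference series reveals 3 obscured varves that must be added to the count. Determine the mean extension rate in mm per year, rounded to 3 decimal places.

Adjusted count: 9501 − 10 + 3 = 9494 varves.
The growth record spans 5765.5 − 19.5 = 5746.0 mm.
Mean rate = 5746.0 mm / 9494 years ≈ 0.605 mm per year.

0.605 mm per year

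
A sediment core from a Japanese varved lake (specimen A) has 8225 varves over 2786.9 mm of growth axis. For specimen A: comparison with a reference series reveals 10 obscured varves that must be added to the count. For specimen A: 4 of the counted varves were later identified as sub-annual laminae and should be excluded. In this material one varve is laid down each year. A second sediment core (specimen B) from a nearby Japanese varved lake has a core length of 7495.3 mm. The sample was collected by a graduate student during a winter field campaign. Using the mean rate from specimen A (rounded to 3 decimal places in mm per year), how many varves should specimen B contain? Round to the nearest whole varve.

Specimen A: adjusted count: 8225 − 4 + 10 = 8231 varves.
A: Extension rate ≈ 2786.9 / 8231 = 0.339 mm/yr.
For B, 7495.3 / 0.339 = 22110.03 years ≈ 22110 varves.

22110 varves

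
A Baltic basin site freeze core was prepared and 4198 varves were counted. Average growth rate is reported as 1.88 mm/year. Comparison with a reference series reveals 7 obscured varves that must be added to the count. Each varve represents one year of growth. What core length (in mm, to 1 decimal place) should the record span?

7905.4 mm

After corrections the count is 4198 + 7 = 4205 varves.
Length ≈ 1.88 × 4205 = 7905.4 mm.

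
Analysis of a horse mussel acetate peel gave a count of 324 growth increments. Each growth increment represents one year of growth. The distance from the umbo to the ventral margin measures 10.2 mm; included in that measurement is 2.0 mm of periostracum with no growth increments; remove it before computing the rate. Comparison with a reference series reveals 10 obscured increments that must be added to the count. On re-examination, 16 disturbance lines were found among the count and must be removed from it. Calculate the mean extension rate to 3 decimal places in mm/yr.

Adjusted count: 324 − 16 + 10 = 318 growth increments.
Removing the 2.0 mm offcut leaves 10.2 − 2.0 = 8.2 mm.
Mean rate = 8.2 mm / 318 years ≈ 0.026 mm/yr.

0.026 mm/yr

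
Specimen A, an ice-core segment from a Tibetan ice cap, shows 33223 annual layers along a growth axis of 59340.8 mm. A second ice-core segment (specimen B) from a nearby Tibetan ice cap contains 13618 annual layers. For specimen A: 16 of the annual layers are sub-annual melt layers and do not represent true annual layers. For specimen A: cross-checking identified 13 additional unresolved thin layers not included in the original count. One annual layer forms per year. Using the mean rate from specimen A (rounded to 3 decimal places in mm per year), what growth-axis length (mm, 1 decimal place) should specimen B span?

24321.7 mm

Specimen A: adjusted count: 33223 − 16 + 13 = 33220 annual layers.
A: 59340.8 mm over 33220 years gives 59340.8 / 33220 ≈ 1.786 mm per year.
Length of B = 1.786 × 13618 = 24321.7 mm.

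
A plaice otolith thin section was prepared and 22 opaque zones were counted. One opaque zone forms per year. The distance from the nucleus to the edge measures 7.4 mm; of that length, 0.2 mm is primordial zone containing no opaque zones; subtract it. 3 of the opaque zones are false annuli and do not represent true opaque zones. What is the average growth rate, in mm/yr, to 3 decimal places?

Correcting the raw count gives 22 − 3 = 19 true opaque zones.
Net length = 7.4 − 0.2 = 7.2 mm.
Mean rate = 7.2 mm / 19 years ≈ 0.379 mm/yr.

0.379 mm/yr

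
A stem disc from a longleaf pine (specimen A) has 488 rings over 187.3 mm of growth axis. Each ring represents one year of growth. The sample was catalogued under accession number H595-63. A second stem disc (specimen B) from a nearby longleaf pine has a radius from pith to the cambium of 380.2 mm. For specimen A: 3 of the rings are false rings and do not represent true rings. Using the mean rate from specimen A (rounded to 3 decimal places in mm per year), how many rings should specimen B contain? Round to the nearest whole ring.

Specimen A: correcting the raw count gives 488 − 3 = 485 true rings.
A: Mean rate = 187.3 mm / 485 years ≈ 0.386 mm per year.
B spans 380.2 / 0.386 = 984.97 years ≈ 985 rings.

985 rings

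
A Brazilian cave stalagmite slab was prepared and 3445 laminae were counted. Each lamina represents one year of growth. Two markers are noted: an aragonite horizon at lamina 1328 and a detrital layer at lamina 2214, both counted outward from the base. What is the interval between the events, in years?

886 yr

Separation: 2214 − 1328 = 886 laminae.
That is 886 years at one lamina per year.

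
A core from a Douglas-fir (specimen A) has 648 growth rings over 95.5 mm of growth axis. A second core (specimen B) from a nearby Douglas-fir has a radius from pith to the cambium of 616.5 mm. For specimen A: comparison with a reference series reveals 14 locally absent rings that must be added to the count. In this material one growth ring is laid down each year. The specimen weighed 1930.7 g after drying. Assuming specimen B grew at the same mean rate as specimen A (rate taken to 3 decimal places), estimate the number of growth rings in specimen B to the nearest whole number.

4281 growth rings

Specimen A: correcting the raw count gives 648 + 14 = 662 true growth rings.
A: 95.5 mm over 662 years gives 95.5 / 662 ≈ 0.144 mm per year.
For B, 616.5 / 0.144 = 4281.25 years ≈ 4281 growth rings.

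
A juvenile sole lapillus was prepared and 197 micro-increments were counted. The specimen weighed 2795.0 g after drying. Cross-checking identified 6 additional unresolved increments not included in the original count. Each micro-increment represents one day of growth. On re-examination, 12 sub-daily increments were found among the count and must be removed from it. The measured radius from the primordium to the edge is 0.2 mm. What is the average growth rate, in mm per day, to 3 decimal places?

Adjusted count: 197 − 12 + 6 = 191 micro-increments.
Extension rate ≈ 0.2 / 191 = 0.001 mm per day.

0.001 mm per day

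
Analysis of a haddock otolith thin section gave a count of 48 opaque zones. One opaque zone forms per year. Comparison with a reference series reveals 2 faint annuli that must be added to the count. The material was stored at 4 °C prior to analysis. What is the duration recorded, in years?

After corrections the count is 48 + 2 = 50 opaque zones.
With a one-to-one opaque zone periodicity this is 50 years.

50 years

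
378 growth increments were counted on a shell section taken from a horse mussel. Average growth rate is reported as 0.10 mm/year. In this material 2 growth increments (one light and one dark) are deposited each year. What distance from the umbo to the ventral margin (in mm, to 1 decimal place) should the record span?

With 2 growth increments per year, 378 / 2 = 189 years.
Length ≈ 0.10 × 189 = 18.9 mm.

18.9 mm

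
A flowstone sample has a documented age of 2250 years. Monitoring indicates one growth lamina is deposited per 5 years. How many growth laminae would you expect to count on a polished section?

450 growth laminae

At 5 years per growth lamina, 2250 / 5 = 450 growth laminae are expected.
So 450 growth laminae should be present.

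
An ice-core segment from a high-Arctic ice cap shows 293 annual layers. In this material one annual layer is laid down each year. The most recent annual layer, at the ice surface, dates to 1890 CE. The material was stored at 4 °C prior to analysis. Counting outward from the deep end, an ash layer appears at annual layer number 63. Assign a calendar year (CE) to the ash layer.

1660 CE

The ash layer sits at annual layer 63 from the deep end, so 293 − 63 = 230 annual layers formed after it.
Counting back 230 years from 1890 CE places the ash layer in 1890 − 230 = 1660 CE.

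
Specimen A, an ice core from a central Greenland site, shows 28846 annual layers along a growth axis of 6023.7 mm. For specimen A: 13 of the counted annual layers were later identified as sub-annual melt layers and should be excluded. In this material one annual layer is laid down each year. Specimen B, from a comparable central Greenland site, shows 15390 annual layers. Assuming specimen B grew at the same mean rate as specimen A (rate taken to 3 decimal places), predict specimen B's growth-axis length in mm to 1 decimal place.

3216.5 mm

Specimen A: adjusted count: 28846 − 13 = 28833 annual layers.
A: 6023.7 mm over 28833 years gives 6023.7 / 28833 ≈ 0.209 mm/yr.
B's length ≈ 0.209 × 15390 = 3216.5 mm.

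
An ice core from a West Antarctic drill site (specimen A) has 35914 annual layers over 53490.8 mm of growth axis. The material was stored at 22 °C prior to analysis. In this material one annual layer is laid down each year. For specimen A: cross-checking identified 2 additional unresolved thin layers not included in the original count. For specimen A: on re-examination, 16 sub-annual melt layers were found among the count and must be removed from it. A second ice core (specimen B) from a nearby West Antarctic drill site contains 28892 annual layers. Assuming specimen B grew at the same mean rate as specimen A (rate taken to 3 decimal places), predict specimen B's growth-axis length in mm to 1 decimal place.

Specimen A: adjusted count: 35914 − 16 + 2 = 35900 annual layers.
A: 53490.8 mm over 35900 years gives 53490.8 / 35900 ≈ 1.490 mm/year.
B's length ≈ 1.490 × 28892 = 43049.1 mm.

43049.1 mm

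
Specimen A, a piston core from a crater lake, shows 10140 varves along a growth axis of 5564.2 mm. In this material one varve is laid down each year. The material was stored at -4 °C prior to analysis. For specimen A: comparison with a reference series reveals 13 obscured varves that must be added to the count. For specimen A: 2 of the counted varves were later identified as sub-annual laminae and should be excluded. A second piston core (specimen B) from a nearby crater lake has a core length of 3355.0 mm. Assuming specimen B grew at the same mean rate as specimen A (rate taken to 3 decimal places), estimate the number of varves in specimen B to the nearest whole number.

6122 varves

Specimen A: correcting the raw count gives 10140 − 2 + 13 = 10151 true varves.
A: 5564.2 mm over 10151 years gives 5564.2 / 10151 ≈ 0.548 mm/yr.
B spans 3355.0 / 0.548 = 6122.26 years ≈ 6122 varves.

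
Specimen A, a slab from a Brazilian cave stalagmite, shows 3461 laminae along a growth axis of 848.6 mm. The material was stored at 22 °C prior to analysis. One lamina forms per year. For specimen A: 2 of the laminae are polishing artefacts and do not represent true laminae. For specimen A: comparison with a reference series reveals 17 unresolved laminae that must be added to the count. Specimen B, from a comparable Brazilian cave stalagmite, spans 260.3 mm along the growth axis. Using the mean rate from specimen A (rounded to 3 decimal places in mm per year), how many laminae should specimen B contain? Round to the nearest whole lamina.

Specimen A: adjusted count: 3461 − 2 + 17 = 3476 laminae.
A: Extension rate ≈ 848.6 / 3476 = 0.244 mm/year.
B spans 260.3 / 0.244 = 1066.80 years ≈ 1067 laminae.

1067 laminae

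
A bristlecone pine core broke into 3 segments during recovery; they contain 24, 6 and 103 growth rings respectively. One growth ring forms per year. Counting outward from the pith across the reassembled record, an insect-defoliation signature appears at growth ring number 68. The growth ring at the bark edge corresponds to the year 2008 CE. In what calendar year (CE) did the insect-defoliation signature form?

1943 CE

Total growth rings = 24 + 6 + 103 = 133.
The insect-defoliation signature sits at growth ring 68 from the pith, so 133 − 68 = 65 growth rings formed after it.
Counting back 65 years from 2008 CE places the insect-defoliation signature in 2008 − 65 = 1943 CE.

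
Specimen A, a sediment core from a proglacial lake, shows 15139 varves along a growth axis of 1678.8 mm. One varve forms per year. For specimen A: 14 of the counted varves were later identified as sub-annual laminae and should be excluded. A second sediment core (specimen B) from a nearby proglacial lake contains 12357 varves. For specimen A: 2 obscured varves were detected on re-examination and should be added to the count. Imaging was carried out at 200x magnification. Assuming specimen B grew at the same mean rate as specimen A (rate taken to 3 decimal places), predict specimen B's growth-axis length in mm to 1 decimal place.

Specimen A: true varve count = 15139 − 14 + 2 = 15127.
A: Extension rate ≈ 1678.8 / 15127 = 0.111 mm/yr.
For B, 0.111 mm/year × 12357 years = 1371.6 mm.

1371.6 mm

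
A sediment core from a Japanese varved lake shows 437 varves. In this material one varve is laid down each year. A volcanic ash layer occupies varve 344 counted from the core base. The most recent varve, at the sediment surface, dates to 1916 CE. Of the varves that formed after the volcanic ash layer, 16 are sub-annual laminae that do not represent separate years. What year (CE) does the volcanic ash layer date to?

The volcanic ash layer sits at varve 344 from the core base, so 437 − 344 = 93 varves formed after it.
Removing the 16 false varves leaves 93 − 16 = 77 true varves beyond the volcanic ash layer.
The varve at the sediment surface is 1916 CE, so the volcanic ash layer dates to 1916 − 77 = 1839 CE.

1839 CE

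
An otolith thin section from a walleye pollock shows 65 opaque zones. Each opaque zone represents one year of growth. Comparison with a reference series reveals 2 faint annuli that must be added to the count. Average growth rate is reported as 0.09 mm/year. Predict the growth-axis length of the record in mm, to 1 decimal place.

Adjusted count: 65 + 2 = 67 opaque zones.
Length ≈ 0.09 × 67 = 6.0 mm.

6.0 mm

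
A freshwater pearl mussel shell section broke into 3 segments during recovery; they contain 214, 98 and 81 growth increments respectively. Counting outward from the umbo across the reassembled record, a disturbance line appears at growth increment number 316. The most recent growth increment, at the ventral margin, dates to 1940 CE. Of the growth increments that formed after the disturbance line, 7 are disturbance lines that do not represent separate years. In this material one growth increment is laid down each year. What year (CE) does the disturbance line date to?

Total growth increments = 214 + 98 + 81 = 393.
Between growth increment 316 and the ventral margin there are 393 − 316 = 77 growth increments.
77 − 7 false = 70 true growth increments after the disturbance line.
Counting back 70 years from 1940 CE places the disturbance line in 1940 − 70 = 1870 CE.

1870 CE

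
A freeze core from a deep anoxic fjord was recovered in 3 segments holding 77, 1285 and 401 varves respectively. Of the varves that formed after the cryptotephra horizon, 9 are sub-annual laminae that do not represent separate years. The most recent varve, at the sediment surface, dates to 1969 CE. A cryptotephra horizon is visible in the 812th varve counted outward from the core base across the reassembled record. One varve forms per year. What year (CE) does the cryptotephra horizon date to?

1027 CE

Total varves = 77 + 1285 + 401 = 1763.
1763 − 812 = 951 varves lie beyond the cryptotephra horizon toward the sediment surface.
Excluding 9 false varves: 951 − 9 = 942.
The varve at the sediment surface is 1969 CE, so the cryptotephra horizon dates to 1969 − 942 = 1027 CE.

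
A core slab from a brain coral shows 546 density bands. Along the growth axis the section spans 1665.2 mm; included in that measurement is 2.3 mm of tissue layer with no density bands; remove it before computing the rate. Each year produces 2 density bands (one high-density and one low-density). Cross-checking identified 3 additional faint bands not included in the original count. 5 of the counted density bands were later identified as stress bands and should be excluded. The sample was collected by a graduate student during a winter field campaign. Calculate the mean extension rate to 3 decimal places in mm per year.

6.114 mm per year

Adjusted count: 546 − 5 + 3 = 544 density bands.
544 density bands at 2 per year is 544 / 2 = 272 years.
Removing the 2.3 mm offcut leaves 1665.2 − 2.3 = 1662.9 mm.
Extension rate ≈ 1662.9 / 272 = 6.114 mm per year.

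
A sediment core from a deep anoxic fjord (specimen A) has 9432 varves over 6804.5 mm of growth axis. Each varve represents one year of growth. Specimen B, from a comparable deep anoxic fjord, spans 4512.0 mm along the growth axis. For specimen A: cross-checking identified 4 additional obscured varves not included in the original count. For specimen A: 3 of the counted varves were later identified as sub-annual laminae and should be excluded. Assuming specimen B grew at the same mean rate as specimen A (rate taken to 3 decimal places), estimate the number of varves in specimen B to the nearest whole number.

6258 varves

Specimen A: true varve count = 9432 − 3 + 4 = 9433.
A: 6804.5 mm over 9433 years gives 6804.5 / 9433 ≈ 0.721 mm per year.
B spans 4512.0 / 0.721 = 6257.98 years ≈ 6258 varves.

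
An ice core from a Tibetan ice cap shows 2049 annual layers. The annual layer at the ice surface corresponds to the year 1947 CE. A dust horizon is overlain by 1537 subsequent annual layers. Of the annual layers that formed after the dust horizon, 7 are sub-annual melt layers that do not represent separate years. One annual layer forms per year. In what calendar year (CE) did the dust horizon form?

417 CE

1537 annual layers formed after the dust horizon.
Removing the 7 false annual layers leaves 1537 − 7 = 1530 true annual layers beyond the dust horizon.
The annual layer at the ice surface is 1947 CE, so the dust horizon dates to 1947 − 1530 = 417 CE.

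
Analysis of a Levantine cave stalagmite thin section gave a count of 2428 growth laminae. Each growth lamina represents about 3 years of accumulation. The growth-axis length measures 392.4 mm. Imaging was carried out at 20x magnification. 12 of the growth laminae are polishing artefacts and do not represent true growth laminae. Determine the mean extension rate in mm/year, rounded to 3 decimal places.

Correcting the raw count gives 2428 − 12 = 2416 true growth laminae.
At 3 years per growth lamina, 2416 × 3 = 7248 years.
392.4 mm over 7248 years gives 392.4 / 7248 ≈ 0.054 mm/year.

0.054 mm/year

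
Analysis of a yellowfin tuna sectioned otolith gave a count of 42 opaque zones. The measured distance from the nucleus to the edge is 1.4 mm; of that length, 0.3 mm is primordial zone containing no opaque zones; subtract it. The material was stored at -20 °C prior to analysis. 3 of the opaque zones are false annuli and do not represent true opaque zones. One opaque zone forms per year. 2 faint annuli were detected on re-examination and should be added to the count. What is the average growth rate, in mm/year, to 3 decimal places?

Adjusted count: 42 − 3 + 2 = 41 opaque zones.
The growth record spans 1.4 − 0.3 = 1.1 mm.
Extension rate ≈ 1.1 / 41 = 0.027 mm/year.

0.027 mm/year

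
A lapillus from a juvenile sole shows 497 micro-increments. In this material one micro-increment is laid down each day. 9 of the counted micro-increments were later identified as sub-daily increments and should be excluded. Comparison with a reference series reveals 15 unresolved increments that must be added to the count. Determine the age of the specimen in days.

503 d

True micro-increment count = 497 − 9 + 15 = 503.
One micro-increment per day makes the duration 503 days.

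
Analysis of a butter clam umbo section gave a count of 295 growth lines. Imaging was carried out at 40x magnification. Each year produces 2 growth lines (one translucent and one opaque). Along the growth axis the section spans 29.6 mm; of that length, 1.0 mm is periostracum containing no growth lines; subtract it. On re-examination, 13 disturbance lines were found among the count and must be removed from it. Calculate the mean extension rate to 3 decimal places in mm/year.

0.203 mm/year

Correcting the raw count gives 295 − 13 = 282 true growth lines.
282 growth lines at 2 per year is 282 / 2 = 141 years.
Net length = 29.6 − 1.0 = 28.6 mm.
Mean rate = 28.6 mm / 141 years ≈ 0.203 mm/year.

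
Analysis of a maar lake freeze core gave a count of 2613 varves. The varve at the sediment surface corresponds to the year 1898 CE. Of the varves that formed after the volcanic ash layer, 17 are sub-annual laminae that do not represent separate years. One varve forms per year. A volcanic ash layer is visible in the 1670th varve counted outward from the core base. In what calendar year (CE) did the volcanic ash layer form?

972 CE

Between varve 1670 and the sediment surface there are 2613 − 1670 = 943 varves.
Excluding 17 false varves: 943 − 17 = 926.
The varve at the sediment surface is 1898 CE, so the volcanic ash layer dates to 1898 − 926 = 972 CE.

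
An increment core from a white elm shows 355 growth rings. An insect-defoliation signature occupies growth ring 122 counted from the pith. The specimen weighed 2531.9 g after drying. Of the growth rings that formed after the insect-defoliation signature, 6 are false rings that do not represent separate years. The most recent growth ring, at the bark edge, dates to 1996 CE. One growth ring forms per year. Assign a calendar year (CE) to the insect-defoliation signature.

1769 CE

The insect-defoliation signature sits at growth ring 122 from the pith, so 355 − 122 = 233 growth rings formed after it.
Removing the 6 false growth rings leaves 233 − 6 = 227 true growth rings beyond the insect-defoliation signature.
Counting back 227 years from 1996 CE places the insect-defoliation signature in 1996 − 227 = 1769 CE.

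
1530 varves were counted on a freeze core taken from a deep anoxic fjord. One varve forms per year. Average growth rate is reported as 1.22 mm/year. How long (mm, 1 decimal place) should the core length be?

1530 years of growth are recorded.
1530 years at 1.22 mm/year gives 1.22 × 1530 = 1866.6 mm.

1866.6 mm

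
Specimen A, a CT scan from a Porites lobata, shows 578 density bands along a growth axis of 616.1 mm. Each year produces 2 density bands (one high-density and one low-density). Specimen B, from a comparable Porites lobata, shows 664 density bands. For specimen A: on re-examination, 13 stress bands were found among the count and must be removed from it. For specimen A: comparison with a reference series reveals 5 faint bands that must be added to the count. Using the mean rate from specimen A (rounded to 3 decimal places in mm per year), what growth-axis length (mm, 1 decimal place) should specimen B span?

717.8 mm

Specimen A: adjusted count: 578 − 13 + 5 = 570 density bands.
Specimen A: 570 density bands at 2 per year is 570 / 2 = 285 years.
A: Mean rate = 616.1 mm / 285 years ≈ 2.162 mm/year.
Specimen B: dividing by 2 density bands per year: 664 / 2 = 332 years. For B, 2.162 mm/year × 332 years = 717.8 mm.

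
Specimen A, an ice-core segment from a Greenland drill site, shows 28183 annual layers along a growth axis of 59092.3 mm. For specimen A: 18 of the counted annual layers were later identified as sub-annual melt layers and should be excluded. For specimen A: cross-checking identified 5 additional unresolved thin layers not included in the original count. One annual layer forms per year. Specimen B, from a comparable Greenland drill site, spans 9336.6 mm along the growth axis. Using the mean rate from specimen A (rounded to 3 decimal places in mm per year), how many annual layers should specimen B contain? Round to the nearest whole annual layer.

4450 annual layers

Specimen A: after corrections the count is 28183 − 18 + 5 = 28170 annual layers.
A: Extension rate ≈ 59092.3 / 28170 = 2.098 mm/year.
B spans 9336.6 / 2.098 = 4450.24 years ≈ 4450 annual layers.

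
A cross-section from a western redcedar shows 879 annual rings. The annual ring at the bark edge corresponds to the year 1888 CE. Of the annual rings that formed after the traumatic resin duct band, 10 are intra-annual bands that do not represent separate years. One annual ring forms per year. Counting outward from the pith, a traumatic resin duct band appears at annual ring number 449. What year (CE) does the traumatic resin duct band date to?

Between annual ring 449 and the bark edge there are 879 − 449 = 430 annual rings.
430 − 10 false = 420 true annual rings after the traumatic resin duct band.
Counting back 420 years from 1888 CE places the traumatic resin duct band in 1888 − 420 = 1468 CE.

1468 CE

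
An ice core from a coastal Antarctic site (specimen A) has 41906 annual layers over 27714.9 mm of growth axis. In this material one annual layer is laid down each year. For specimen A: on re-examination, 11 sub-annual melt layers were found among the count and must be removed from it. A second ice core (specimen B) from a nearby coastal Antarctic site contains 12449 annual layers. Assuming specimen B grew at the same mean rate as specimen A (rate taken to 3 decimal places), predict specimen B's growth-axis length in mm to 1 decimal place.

8241.2 mm

Specimen A: true annual layer count = 41906 − 11 = 41895.
A: 27714.9 mm over 41895 years gives 27714.9 / 41895 ≈ 0.662 mm/yr.
For B, 0.662 mm/year × 12449 years = 8241.2 mm.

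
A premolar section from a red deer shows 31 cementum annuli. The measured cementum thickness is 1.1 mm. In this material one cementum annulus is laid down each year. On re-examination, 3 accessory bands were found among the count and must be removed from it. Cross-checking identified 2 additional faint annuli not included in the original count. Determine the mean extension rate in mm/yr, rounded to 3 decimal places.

After corrections the count is 31 − 3 + 2 = 30 cementum annuli.
1.1 mm over 30 years gives 1.1 / 30 ≈ 0.037 mm/yr.

0.037 mm/yr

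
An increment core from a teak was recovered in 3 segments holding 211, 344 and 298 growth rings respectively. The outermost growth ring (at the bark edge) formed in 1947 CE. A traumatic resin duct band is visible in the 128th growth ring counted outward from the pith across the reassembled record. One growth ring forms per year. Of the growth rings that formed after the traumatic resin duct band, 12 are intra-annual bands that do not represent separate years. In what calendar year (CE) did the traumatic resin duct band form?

Total growth rings = 211 + 344 + 298 = 853.
853 − 128 = 725 growth rings lie beyond the traumatic resin duct band toward the bark edge.
Excluding 12 false growth rings: 725 − 12 = 713.
Counting back 713 years from 1947 CE places the traumatic resin duct band in 1947 − 713 = 1234 CE.

1234 CE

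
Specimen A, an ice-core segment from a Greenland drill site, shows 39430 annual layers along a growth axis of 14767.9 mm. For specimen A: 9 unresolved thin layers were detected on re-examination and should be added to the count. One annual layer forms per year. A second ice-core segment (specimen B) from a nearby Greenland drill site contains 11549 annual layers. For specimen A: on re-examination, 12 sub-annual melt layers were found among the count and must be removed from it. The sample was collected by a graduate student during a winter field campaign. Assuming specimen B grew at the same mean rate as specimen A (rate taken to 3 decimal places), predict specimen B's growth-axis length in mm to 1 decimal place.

Specimen A: true annual layer count = 39430 − 12 + 9 = 39427.
A: 14767.9 mm over 39427 years gives 14767.9 / 39427 ≈ 0.375 mm/year.
Length of B = 0.375 × 11549 = 4330.9 mm.

4330.9 mm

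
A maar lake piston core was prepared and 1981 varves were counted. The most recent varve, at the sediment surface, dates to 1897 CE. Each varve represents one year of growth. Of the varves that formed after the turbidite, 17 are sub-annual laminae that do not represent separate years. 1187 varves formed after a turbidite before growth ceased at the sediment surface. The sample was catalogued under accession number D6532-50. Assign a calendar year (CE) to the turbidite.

There are 1187 varves younger than the turbidite.
Removing the 17 false varves leaves 1187 − 17 = 1170 true varves beyond the turbidite.
1897 − 1170 = 727 CE.

727 CE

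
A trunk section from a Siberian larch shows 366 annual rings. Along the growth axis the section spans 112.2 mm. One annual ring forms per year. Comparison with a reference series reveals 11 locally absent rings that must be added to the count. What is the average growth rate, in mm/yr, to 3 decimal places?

After corrections the count is 366 + 11 = 377 annual rings.
Extension rate ≈ 112.2 / 377 = 0.298 mm/yr.

0.298 mm/yr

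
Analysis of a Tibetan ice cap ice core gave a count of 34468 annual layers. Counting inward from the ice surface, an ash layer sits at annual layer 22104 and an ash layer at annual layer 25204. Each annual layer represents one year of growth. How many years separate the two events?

25204 − 22104 = 3100 annual layers lie between the two events.
At one annual layer per year, 3100 years elapsed between them.

3100 yr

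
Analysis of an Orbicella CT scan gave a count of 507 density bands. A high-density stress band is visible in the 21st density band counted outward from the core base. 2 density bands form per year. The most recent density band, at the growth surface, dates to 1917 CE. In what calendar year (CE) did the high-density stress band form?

1674 CE

507 − 21 = 486 density bands lie beyond the high-density stress band toward the growth surface.
With 2 density bands per year, 486 / 2 = 243 years.
1917 − 243 = 1674 CE.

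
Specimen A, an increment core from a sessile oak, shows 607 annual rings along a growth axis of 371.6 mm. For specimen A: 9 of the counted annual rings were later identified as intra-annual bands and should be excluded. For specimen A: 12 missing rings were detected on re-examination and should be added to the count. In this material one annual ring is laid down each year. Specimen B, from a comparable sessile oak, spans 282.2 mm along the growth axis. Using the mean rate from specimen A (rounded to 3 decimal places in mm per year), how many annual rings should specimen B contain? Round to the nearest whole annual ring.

463 annual rings

Specimen A: true annual ring count = 607 − 9 + 12 = 610.
A: Extension rate ≈ 371.6 / 610 = 0.609 mm/yr.
For B, 282.2 / 0.609 = 463.38 years ≈ 463 annual rings.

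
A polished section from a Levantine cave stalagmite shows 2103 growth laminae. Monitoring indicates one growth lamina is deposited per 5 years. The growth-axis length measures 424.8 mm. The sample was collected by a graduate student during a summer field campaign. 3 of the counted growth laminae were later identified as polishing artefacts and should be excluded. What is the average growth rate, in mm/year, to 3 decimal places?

After corrections the count is 2103 − 3 = 2100 growth laminae.
At 5 years per growth lamina, 2100 × 5 = 10500 years.
Extension rate ≈ 424.8 / 10500 = 0.040 mm/year.

0.040 mm/year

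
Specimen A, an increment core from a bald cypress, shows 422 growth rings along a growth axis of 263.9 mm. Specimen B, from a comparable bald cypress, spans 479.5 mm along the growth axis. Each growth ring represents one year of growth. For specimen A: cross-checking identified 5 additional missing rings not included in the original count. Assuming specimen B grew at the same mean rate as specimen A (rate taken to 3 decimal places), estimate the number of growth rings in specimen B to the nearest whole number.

776 growth rings

Specimen A: after corrections the count is 422 + 5 = 427 growth rings.
A: Mean rate = 263.9 mm / 427 years ≈ 0.618 mm/year.
For B, 479.5 / 0.618 = 775.89 years ≈ 776 growth rings.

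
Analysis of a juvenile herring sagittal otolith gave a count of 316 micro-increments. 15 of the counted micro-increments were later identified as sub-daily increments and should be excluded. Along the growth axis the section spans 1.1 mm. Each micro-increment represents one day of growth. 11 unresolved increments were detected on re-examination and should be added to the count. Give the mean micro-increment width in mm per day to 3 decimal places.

Adjusted count: 316 − 15 + 11 = 312 micro-increments.
1.1 mm over 312 days gives 1.1 / 312 ≈ 0.004 mm per day.

0.004 mm per day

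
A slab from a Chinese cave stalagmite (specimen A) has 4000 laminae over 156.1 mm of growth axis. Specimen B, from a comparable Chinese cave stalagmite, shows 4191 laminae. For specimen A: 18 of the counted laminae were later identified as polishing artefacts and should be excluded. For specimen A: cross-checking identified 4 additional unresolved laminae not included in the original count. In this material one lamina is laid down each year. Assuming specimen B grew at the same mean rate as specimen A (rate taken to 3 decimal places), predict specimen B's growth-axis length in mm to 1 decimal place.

Specimen A: true lamina count = 4000 − 18 + 4 = 3986.
A: Extension rate ≈ 156.1 / 3986 = 0.039 mm/yr.
For B, 0.039 mm/year × 4191 years = 163.4 mm.

163.4 mm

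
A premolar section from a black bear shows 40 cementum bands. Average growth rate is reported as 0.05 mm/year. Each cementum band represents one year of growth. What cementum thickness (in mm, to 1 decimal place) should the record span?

2.0 mm

40 years of growth are recorded.
Length ≈ 0.05 × 40 = 2.0 mm.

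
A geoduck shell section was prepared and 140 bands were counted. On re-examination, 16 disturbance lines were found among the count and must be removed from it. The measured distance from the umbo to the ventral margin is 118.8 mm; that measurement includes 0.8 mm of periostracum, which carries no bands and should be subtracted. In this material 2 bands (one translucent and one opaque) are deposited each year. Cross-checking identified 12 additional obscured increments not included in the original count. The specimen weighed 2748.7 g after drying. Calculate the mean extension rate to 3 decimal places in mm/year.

1.735 mm/year

After corrections the count is 140 − 16 + 12 = 136 bands.
136 bands at 2 per year is 136 / 2 = 68 years.
Net length = 118.8 − 0.8 = 118.0 mm.
Mean rate = 118.0 mm / 68 years ≈ 1.735 mm/year.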